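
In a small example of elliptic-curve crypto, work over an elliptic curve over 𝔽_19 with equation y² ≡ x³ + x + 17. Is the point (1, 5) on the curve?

y² = 5² ≡ 6; x³ + 1x + 17 = 19 ≡ 0 (mod 19). 6 ≠ 0.

no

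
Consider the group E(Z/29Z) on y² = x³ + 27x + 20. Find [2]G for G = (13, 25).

(27, 25)

tangent at (13, 25): λ = (3·13² + 27)/(2·25) ≡ 12/21. 21⁻¹ ≡ 18 (mod 29) since 21·18 = 378 ≡ 1, so λ ≡ 12·18 ≡ 13.
  x = λ² - 13 - 13 = 169 - 26 ≡ 27; y = λ·(13 - 27) - 25 ≡ 25. → (27, 25)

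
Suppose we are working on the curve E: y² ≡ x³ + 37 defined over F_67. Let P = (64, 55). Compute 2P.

(46, 42)

tangent at (64, 55): λ = (3·64² + 0)/(2·55) ≡ 27/43. 43⁻¹ ≡ 53 (mod 67), so λ ≡ 27·53 ≡ 24.
  x = λ² - 64 - 64 = 576 - 128 ≡ 46; y = λ·(64 - 46) - 55 ≡ 42. → (46, 42)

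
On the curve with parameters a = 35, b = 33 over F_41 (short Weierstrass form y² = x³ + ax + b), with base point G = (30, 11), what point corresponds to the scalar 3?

Repeated addition: build up to 3G.
2G: tangent at (30, 11): λ = (3·30² + 35)/(2·11) ≡ 29/22. 22⁻¹ ≡ 28 (mod 41), so λ ≡ 29·28 ≡ 33.
  x = λ² - 30 - 30 = 1089 - 60 ≡ 4; y = λ·(30 - 4) - 11 ≡ 27. → (4, 27)
3G: (4, 27) + (30, 11). λ = (11 - 27)/(30 - 4) ≡ 25/26 mod 41. 26⁻¹ ≡ 30 (mod 41), so λ ≡ 12.
  x = λ² - 4 - 30 = 144 - 34 ≡ 28; y = λ·(4 - 28) - 27 ≡ 13. → (28, 13)

(28, 13)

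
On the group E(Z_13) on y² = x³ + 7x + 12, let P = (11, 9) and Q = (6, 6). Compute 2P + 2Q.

First 2P:
Repeated addition: build up to 2P.
2P: tangent at (11, 9): λ = (3·11² + 7)/(2·9) ≡ 6/5. 5⁻¹ ≡ 8 (mod 13) since 5·8 = 40 ≡ 1, so λ ≡ 6·8 ≡ 9.
  x = λ² - 11 - 11 = 81 - 22 ≡ 7; y = λ·(11 - 7) - 9 ≡ 1. → (7, 1)
2P = (7, 1).
Next 2Q:
Repeated addition: build up to 2Q.
2Q: tangent at (6, 6): λ = (3·6² + 7)/(2·6) ≡ 11/12. 12⁻¹ ≡ 12 (mod 13) since 12·12 = 144 ≡ 1, so λ ≡ 11·12 ≡ 2.
  x = λ² - 6 - 6 = 4 - 12 ≡ 5; y = λ·(6 - 5) - 6 ≡ 9. → (5, 9)
2Q = (5, 9).
Finally 2P + 2Q:
(7, 1) + (5, 9). λ = (9 - 1)/(5 - 7) ≡ 8/11 mod 13. 11⁻¹ ≡ 6 (mod 13), so λ ≡ 9.
  x = λ² - 7 - 5 = 81 - 12 ≡ 4; y = λ·(7 - 4) - 1 ≡ 0. → (4, 0)

(4, 0)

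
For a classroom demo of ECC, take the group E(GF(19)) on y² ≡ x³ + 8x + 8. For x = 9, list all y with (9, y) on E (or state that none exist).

7, 12

x³ + 8x + 8 = 809 ≡ 11 (mod 19).
Square roots of 11 mod 19: 7 and 12 (since 7² = 49 ≡ 11).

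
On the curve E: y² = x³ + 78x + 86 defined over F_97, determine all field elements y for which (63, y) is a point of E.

x³ + 78x + 86 = 255047 ≡ 34 (mod 97).
34 is a non-residue mod 97; no y exists.

none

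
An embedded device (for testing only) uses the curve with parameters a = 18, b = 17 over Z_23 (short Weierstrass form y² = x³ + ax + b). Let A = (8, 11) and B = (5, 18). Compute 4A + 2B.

(7, 16)

First 4A:
Double-and-add on 4 = (100)₂. Start with A = (8, 11) for the leading 1-bit.
double: tangent at (8, 11): λ = (3·8² + 18)/(2·11) ≡ 3/22. 22⁻¹ ≡ 22 (mod 23) since 22·22 = 484 ≡ 1, so λ ≡ 3·22 ≡ 20.
  x = λ² - 8 - 8 = 400 - 16 ≡ 16; y = λ·(8 - 16) - 11 ≡ 13. → (16, 13)
double: tangent at (16, 13): λ = (3·16² + 18)/(2·13) ≡ 4/3. 3⁻¹ ≡ 8 (mod 23) since 3·8 = 24 ≡ 1, so λ ≡ 4·8 ≡ 9.
  x = λ² - 16 - 16 = 81 - 32 ≡ 3; y = λ·(16 - 3) - 13 ≡ 12. → (3, 12)
4A = (3, 12).
Next 2B:
Repeated addition: build up to 2B.
2B: tangent at (5, 18): λ = (3·5² + 18)/(2·18) ≡ 1/13. 13⁻¹ ≡ 16 (mod 23), so λ ≡ 1·16 ≡ 16.
  x = λ² - 5 - 5 = 256 - 10 ≡ 16; y = λ·(5 - 16) - 18 ≡ 13. → (16, 13)
2B = (16, 13).
Finally 4A + 2B:
(3, 12) + (16, 13). λ = (13 - 12)/(16 - 3) ≡ 1/13 mod 23. 13⁻¹ ≡ 16 (mod 23) since 13·16 = 208 ≡ 1, so λ ≡ 16.
  x = λ² - 3 - 16 = 256 - 19 ≡ 7; y = λ·(3 - 7) - 12 ≡ 16. → (7, 16)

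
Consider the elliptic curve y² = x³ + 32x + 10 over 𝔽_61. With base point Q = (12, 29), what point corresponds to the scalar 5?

Repeated addition: build up to 5Q.
2Q: tangent at (12, 29): λ = (3·12² + 32)/(2·29) ≡ 37/58. 58⁻¹ ≡ 20 (mod 61) since 58·20 = 1160 ≡ 1, so λ ≡ 37·20 ≡ 8.
  x = λ² - 12 - 12 = 64 - 24 ≡ 40; y = λ·(12 - 40) - 29 ≡ 52. → (40, 52)
3Q: (40, 52) + (12, 29). λ = (29 - 52)/(12 - 40) ≡ 38/33 mod 61. 33⁻¹ ≡ 37 (mod 61) since 33·37 = 1221 ≡ 1, so λ ≡ 3.
  x = λ² - 40 - 12 = 9 - 52 ≡ 18; y = λ·(40 - 18) - 52 ≡ 14. → (18, 14)
4Q: (18, 14) + (12, 29). λ = (29 - 14)/(12 - 18) ≡ 15/55 mod 61. 55⁻¹ ≡ 10 (mod 61), so λ ≡ 28.
  x = λ² - 18 - 12 = 784 - 30 ≡ 22; y = λ·(18 - 22) - 14 ≡ 57. → (22, 57)
5Q: (22, 57) + (12, 29). λ = (29 - 57)/(12 - 22) ≡ 33/51 mod 61. 51⁻¹ ≡ 6 (mod 61), so λ ≡ 15.
  x = λ² - 22 - 12 = 225 - 34 ≡ 8; y = λ·(22 - 8) - 57 ≡ 31. → (8, 31)

(8, 31)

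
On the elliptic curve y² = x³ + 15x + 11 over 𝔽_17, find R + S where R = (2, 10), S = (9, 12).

(4, 4)

(2, 10) + (9, 12). λ = (12 - 10)/(9 - 2) ≡ 2/7 mod 17. 7⁻¹ ≡ 5 (mod 17), so λ ≡ 10.
  x = λ² - 2 - 9 = 100 - 11 ≡ 4; y = λ·(2 - 4) - 10 ≡ 4. → (4, 4)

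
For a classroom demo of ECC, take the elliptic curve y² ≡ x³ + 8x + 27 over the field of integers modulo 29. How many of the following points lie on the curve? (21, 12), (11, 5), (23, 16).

2

(21, 12): 12² ≡ 28, rhs ≡ 2 → off.
(11, 5): 5² ≡ 25, rhs ≡ 25 → on.
(23, 16): 16² ≡ 24, rhs ≡ 24 → on.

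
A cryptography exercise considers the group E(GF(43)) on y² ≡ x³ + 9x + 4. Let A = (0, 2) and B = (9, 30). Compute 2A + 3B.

First 2A:
Repeated addition: build up to 2A.
2A: tangent at (0, 2): λ = (3·0² + 9)/(2·2) ≡ 9/4. 4⁻¹ ≡ 11 (mod 43), so λ ≡ 9·11 ≡ 13.
  x = λ² - 0 - 0 = 169 - 0 ≡ 40; y = λ·(0 - 40) - 2 ≡ 37. → (40, 37)
2A = (40, 37).
Next 3B:
Repeated addition: build up to 3B.
2B: tangent at (9, 30): λ = (3·9² + 9)/(2·30) ≡ 37/17. 17⁻¹ ≡ 38 (mod 43), so λ ≡ 37·38 ≡ 30.
  x = λ² - 9 - 9 = 900 - 18 ≡ 22; y = λ·(9 - 22) - 30 ≡ 10. → (22, 10)
3B: (22, 10) + (9, 30). λ = (30 - 10)/(9 - 22) ≡ 20/30 mod 43. 30⁻¹ ≡ 33 (mod 43), so λ ≡ 15.
  x = λ² - 22 - 9 = 225 - 31 ≡ 22; y = λ·(22 - 22) - 10 ≡ 33. → (22, 33)
3B = (22, 33).
Finally 2A + 3B:
(40, 37) + (22, 33). λ = (33 - 37)/(22 - 40) ≡ 39/25 mod 43. 25⁻¹ ≡ 31 (mod 43), so λ ≡ 5.
  x = λ² - 40 - 22 = 25 - 62 ≡ 6; y = λ·(40 - 6) - 37 ≡ 4. → (6, 4)

(6, 4)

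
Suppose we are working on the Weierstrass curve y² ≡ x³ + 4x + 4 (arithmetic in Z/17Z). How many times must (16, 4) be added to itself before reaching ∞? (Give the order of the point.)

5

2P: tangent at (16, 4): λ = (3·16² + 4)/(2·4) ≡ 7/8. 8⁻¹ ≡ 15 (mod 17), so λ ≡ 7·15 ≡ 3.
  x = λ² - 16 - 16 = 9 - 32 ≡ 11; y = λ·(16 - 11) - 4 ≡ 11. → (11, 11)
3P: (11, 11) + (16, 4). λ = (4 - 11)/(16 - 11) ≡ 10/5 mod 17. 5⁻¹ ≡ 7 (mod 17) since 5·7 = 35 ≡ 1, so λ ≡ 2.
  x = λ² - 11 - 16 = 4 - 27 ≡ 11; y = λ·(11 - 11) - 11 ≡ 6. → (11, 6)
4P: (11, 6) + (16, 4). λ = (4 - 6)/(16 - 11) ≡ 15/5 mod 17. 5⁻¹ ≡ 7 (mod 17) since 5·7 = 35 ≡ 1, so λ ≡ 3.
  x = λ² - 11 - 16 = 9 - 27 ≡ 16; y = λ·(11 - 16) - 6 ≡ 13. → (16, 13)
5P: (16, 13) + (16, 4): same x and y₁ ≡ -y₂, so the sum is ∞.
5P = ∞, so the order is 5.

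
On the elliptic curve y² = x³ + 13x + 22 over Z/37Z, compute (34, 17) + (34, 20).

O

The two points share x = 34 and their y-coordinates satisfy 17 + 20 ≡ 0 (mod 37), so they are inverses. Their sum is O.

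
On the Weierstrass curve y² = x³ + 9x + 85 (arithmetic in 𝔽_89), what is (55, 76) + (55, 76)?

(67, 50)

tangent at (55, 76): λ = (3·55² + 9)/(2·76) ≡ 6/63. 63⁻¹ ≡ 65 (mod 89), so λ ≡ 6·65 ≡ 34.
  x = λ² - 55 - 55 = 1156 - 110 ≡ 67; y = λ·(55 - 67) - 76 ≡ 50. → (67, 50)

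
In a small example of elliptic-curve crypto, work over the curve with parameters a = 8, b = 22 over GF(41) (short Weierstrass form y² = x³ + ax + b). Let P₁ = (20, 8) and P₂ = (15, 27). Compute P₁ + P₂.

(20, 8) + (15, 27). λ = (27 - 8)/(15 - 20) ≡ 19/36 mod 41. 36⁻¹ ≡ 8 (mod 41), so λ ≡ 29.
  x = λ² - 20 - 15 = 841 - 35 ≡ 27; y = λ·(20 - 27) - 8 ≡ 35. → (27, 35)

(27, 35)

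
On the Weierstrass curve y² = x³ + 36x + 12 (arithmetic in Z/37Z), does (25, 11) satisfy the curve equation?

no

y² = 11² ≡ 10; x³ + 36x + 12 = 16537 ≡ 35 (mod 37). 10 ≠ 35.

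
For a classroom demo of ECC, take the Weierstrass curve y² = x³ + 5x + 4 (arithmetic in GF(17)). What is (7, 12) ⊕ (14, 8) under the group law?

(5, 16)

(7, 12) + (14, 8). λ = (8 - 12)/(14 - 7) ≡ 13/7 mod 17. 7⁻¹ ≡ 5 (mod 17) since 7·5 = 35 ≡ 1, so λ ≡ 14.
  x = λ² - 7 - 14 = 196 - 21 ≡ 5; y = λ·(7 - 5) - 12 ≡ 16. → (5, 16)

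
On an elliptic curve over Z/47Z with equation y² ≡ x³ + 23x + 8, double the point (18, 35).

tangent at (18, 35): λ = (3·18² + 23)/(2·35) ≡ 8/23. 23⁻¹ ≡ 45 (mod 47), so λ ≡ 8·45 ≡ 31.
  x = λ² - 18 - 18 = 961 - 36 ≡ 32; y = λ·(18 - 32) - 35 ≡ 1. → (32, 1)

(32, 1)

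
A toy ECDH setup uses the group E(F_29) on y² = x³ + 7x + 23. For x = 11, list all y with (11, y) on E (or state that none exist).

none

x³ + 7x + 23 = 1431 ≡ 10 (mod 29).
10 is a non-residue mod 29; no y exists.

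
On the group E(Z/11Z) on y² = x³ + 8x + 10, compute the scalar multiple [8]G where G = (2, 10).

Repeated addition: build up to 8G.
2G: tangent at (2, 10): λ = (3·2² + 8)/(2·10) ≡ 9/9. 9⁻¹ ≡ 5 (mod 11), so λ ≡ 9·5 ≡ 1.
  x = λ² - 2 - 2 = 1 - 4 ≡ 8; y = λ·(2 - 8) - 10 ≡ 6. → (8, 6)
3G: (8, 6) + (2, 10). λ = (10 - 6)/(2 - 8) ≡ 4/5 mod 11. 5⁻¹ ≡ 9 (mod 11), so λ ≡ 3.
  x = λ² - 8 - 2 = 9 - 10 ≡ 10; y = λ·(8 - 10) - 6 ≡ 10. → (10, 10)
4G: (10, 10) + (2, 10). λ = (10 - 10)/(2 - 10) ≡ 0/3 mod 11. 3⁻¹ ≡ 4 (mod 11) since 3·4 = 12 ≡ 1, so λ ≡ 0.
  x = λ² - 10 - 2 = 0 - 12 ≡ 10; y = λ·(10 - 10) - 10 ≡ 1. → (10, 1)
5G: (10, 1) + (2, 10). λ = (10 - 1)/(2 - 10) ≡ 9/3 mod 11. 3⁻¹ ≡ 4 (mod 11), so λ ≡ 3.
  x = λ² - 10 - 2 = 9 - 12 ≡ 8; y = λ·(10 - 8) - 1 ≡ 5. → (8, 5)
6G: (8, 5) + (2, 10). λ = (10 - 5)/(2 - 8) ≡ 5/5 mod 11. 5⁻¹ ≡ 9 (mod 11), so λ ≡ 1.
  x = λ² - 8 - 2 = 1 - 10 ≡ 2; y = λ·(8 - 2) - 5 ≡ 1. → (2, 1)
7G: (2, 1) + (2, 10): same x and y₁ ≡ -y₂, so the sum is 𝒪.
8G: 𝒪 + (2, 10) = (2, 10) (identity).

(2, 10)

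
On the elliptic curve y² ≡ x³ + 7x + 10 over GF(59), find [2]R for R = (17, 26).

(7, 15)

tangent at (17, 26): λ = (3·17² + 7)/(2·26) ≡ 48/52. 52⁻¹ ≡ 42 (mod 59), so λ ≡ 48·42 ≡ 10.
  x = λ² - 17 - 17 = 100 - 34 ≡ 7; y = λ·(17 - 7) - 26 ≡ 15. → (7, 15)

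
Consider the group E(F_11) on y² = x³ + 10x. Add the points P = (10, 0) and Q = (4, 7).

(10, 0) + (4, 7). λ = (7 - 0)/(4 - 10) ≡ 7/5 mod 11. 5⁻¹ ≡ 9 (mod 11), so λ ≡ 8.
  x = λ² - 10 - 4 = 64 - 14 ≡ 6; y = λ·(10 - 6) - 0 ≡ 10. → (6, 10)

(6, 10)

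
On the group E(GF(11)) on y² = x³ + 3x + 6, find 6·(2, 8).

Write P = (2, 8).
Double-and-add on 6 = (110)₂. Start with P = (2, 8) for the leading 1-bit.
double: tangent at (2, 8): λ = (3·2² + 3)/(2·8) ≡ 4/5. 5⁻¹ ≡ 9 (mod 11) since 5·9 = 45 ≡ 1, so λ ≡ 4·9 ≡ 3.
  x = λ² - 2 - 2 = 9 - 4 ≡ 5; y = λ·(2 - 5) - 8 ≡ 5. → (5, 5)
add P: (5, 5) + (2, 8). λ = (8 - 5)/(2 - 5) ≡ 3/8 mod 11. 8⁻¹ ≡ 7 (mod 11), so λ ≡ 10.
  x = λ² - 5 - 2 = 100 - 7 ≡ 5; y = λ·(5 - 5) - 5 ≡ 6. → (5, 6)
double: tangent at (5, 6): λ = (3·5² + 3)/(2·6) ≡ 1/1. 1⁻¹ ≡ 1 (mod 11) since 1·1 = 1 ≡ 1, so λ ≡ 1·1 ≡ 1.
  x = λ² - 5 - 5 = 1 - 10 ≡ 2; y = λ·(5 - 2) - 6 ≡ 8. → (2, 8)

(2, 8)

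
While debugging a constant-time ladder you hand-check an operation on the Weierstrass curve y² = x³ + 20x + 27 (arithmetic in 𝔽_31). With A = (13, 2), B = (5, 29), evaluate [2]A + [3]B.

First 2A:
Repeated addition: build up to 2A.
2A: tangent at (13, 2): λ = (3·13² + 20)/(2·2) ≡ 0/4. 4⁻¹ ≡ 8 (mod 31) since 4·8 = 32 ≡ 1, so λ ≡ 0·8 ≡ 0.
  x = λ² - 13 - 13 = 0 - 26 ≡ 5; y = λ·(13 - 5) - 2 ≡ 29. → (5, 29)
2A = (5, 29).
Next 3B:
Repeated addition: build up to 3B.
2B: tangent at (5, 29): λ = (3·5² + 20)/(2·29) ≡ 2/27. 27⁻¹ ≡ 23 (mod 31), so λ ≡ 2·23 ≡ 15.
  x = λ² - 5 - 5 = 225 - 10 ≡ 29; y = λ·(5 - 29) - 29 ≡ 14. → (29, 14)
3B: (29, 14) + (5, 29). λ = (29 - 14)/(5 - 29) ≡ 15/7 mod 31. 7⁻¹ ≡ 9 (mod 31), so λ ≡ 11.
  x = λ² - 29 - 5 = 121 - 34 ≡ 25; y = λ·(29 - 25) - 14 ≡ 30. → (25, 30)
3B = (25, 30).
Finally 2A + 3B:
(5, 29) + (25, 30). λ = (30 - 29)/(25 - 5) ≡ 1/20 mod 31. 20⁻¹ ≡ 14 (mod 31), so λ ≡ 14.
  x = λ² - 5 - 25 = 196 - 30 ≡ 11; y = λ·(5 - 11) - 29 ≡ 11. → (11, 11)

(11, 11)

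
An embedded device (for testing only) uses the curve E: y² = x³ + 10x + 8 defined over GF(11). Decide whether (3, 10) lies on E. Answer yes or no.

y² = 10² ≡ 1; x³ + 10x + 8 = 65 ≡ 10 (mod 11). 1 ≠ 10.

no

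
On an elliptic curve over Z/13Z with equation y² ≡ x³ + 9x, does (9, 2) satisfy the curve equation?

y² = 2² ≡ 4; x³ + 9x + 0 = 810 ≡ 4 (mod 13). 4 = 4.

yes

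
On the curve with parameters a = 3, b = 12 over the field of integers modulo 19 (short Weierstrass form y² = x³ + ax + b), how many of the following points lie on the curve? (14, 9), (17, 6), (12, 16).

(14, 9): 9² ≡ 5, rhs ≡ 5 → on.
(17, 6): 6² ≡ 17, rhs ≡ 17 → on.
(12, 16): 16² ≡ 9, rhs ≡ 9 → on.

3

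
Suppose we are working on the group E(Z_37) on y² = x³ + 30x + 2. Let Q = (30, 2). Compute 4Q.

(4, 1)

Repeated addition: build up to 4Q.
2Q: tangent at (30, 2): λ = (3·30² + 30)/(2·2) ≡ 29/4. 4⁻¹ ≡ 28 (mod 37) since 4·28 = 112 ≡ 1, so λ ≡ 29·28 ≡ 35.
  x = λ² - 30 - 30 = 1225 - 60 ≡ 18; y = λ·(30 - 18) - 2 ≡ 11. → (18, 11)
3Q: (18, 11) + (30, 2). λ = (2 - 11)/(30 - 18) ≡ 28/12 mod 37. 12⁻¹ ≡ 34 (mod 37), so λ ≡ 27.
  x = λ² - 18 - 30 = 729 - 48 ≡ 15; y = λ·(18 - 15) - 11 ≡ 33. → (15, 33)
4Q: (15, 33) + (30, 2). λ = (2 - 33)/(30 - 15) ≡ 6/15 mod 37. 15⁻¹ ≡ 5 (mod 37) since 15·5 = 75 ≡ 1, so λ ≡ 30.
  x = λ² - 15 - 30 = 900 - 45 ≡ 4; y = λ·(15 - 4) - 33 ≡ 1. → (4, 1)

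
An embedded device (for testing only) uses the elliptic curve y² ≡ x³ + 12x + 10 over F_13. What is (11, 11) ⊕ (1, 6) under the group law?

(11, 2)

(11, 11) + (1, 6). λ = (6 - 11)/(1 - 11) ≡ 8/3 mod 13. 3⁻¹ ≡ 9 (mod 13) since 3·9 = 27 ≡ 1, so λ ≡ 7.
  x = λ² - 11 - 1 = 49 - 12 ≡ 11; y = λ·(11 - 11) - 11 ≡ 2. → (11, 2)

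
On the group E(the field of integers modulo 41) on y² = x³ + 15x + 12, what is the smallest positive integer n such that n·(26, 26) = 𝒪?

2P: tangent at (26, 26): λ = (3·26² + 15)/(2·26) ≡ 34/11. 11⁻¹ ≡ 15 (mod 41) since 11·15 = 165 ≡ 1, so λ ≡ 34·15 ≡ 18.
  x = λ² - 26 - 26 = 324 - 52 ≡ 26; y = λ·(26 - 26) - 26 ≡ 15. → (26, 15)
3P: (26, 15) + (26, 26): same x and y₁ ≡ -y₂, so the sum is 𝒪.
3P = 𝒪, so the order is 3.

3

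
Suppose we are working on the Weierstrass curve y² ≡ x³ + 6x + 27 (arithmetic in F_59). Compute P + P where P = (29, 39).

(27, 44)

tangent at (29, 39): λ = (3·29² + 6)/(2·39) ≡ 51/19. 19⁻¹ ≡ 28 (mod 59), so λ ≡ 51·28 ≡ 12.
  x = λ² - 29 - 29 = 144 - 58 ≡ 27; y = λ·(29 - 27) - 39 ≡ 44. → (27, 44)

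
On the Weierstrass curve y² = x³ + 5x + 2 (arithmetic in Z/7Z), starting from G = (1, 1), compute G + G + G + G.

(4, 3)

Double-and-add on 4 = (100)₂. Start with G = (1, 1) for the leading 1-bit.
double: tangent at (1, 1): λ = (3·1² + 5)/(2·1) ≡ 1/2. 2⁻¹ ≡ 4 (mod 7) since 2·4 = 8 ≡ 1, so λ ≡ 1·4 ≡ 4.
  x = λ² - 1 - 1 = 16 - 2 ≡ 0; y = λ·(1 - 0) - 1 ≡ 3. → (0, 3)
double: tangent at (0, 3): λ = (3·0² + 5)/(2·3) ≡ 5/6. 6⁻¹ ≡ 6 (mod 7) since 6·6 = 36 ≡ 1, so λ ≡ 5·6 ≡ 2.
  x = λ² - 0 - 0 = 4 - 0 ≡ 4; y = λ·(0 - 4) - 3 ≡ 3. → (4, 3)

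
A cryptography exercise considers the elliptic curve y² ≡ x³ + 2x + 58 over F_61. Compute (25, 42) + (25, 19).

The two points share x = 25 and their y-coordinates satisfy 42 + 19 ≡ 0 (mod 61), so they are inverses. Their sum is O.

O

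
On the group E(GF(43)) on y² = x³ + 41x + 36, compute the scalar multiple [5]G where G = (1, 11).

(1, 32)

Double-and-add on 5 = (101)₂. Start with G = (1, 11) for the leading 1-bit.
double: tangent at (1, 11): λ = (3·1² + 41)/(2·11) ≡ 1/22. 22⁻¹ ≡ 2 (mod 43) since 22·2 = 44 ≡ 1, so λ ≡ 1·2 ≡ 2.
  x = λ² - 1 - 1 = 4 - 2 ≡ 2; y = λ·(1 - 2) - 11 ≡ 30. → (2, 30)
double: tangent at (2, 30): λ = (3·2² + 41)/(2·30) ≡ 10/17. 17⁻¹ ≡ 38 (mod 43) since 17·38 = 646 ≡ 1, so λ ≡ 10·38 ≡ 36.
  x = λ² - 2 - 2 = 1296 - 4 ≡ 2; y = λ·(2 - 2) - 30 ≡ 13. → (2, 13)
add G: (2, 13) + (1, 11). λ = (11 - 13)/(1 - 2) ≡ 41/42 mod 43. 42⁻¹ ≡ 42 (mod 43), so λ ≡ 2.
  x = λ² - 2 - 1 = 4 - 3 ≡ 1; y = λ·(2 - 1) - 13 ≡ 32. → (1, 32)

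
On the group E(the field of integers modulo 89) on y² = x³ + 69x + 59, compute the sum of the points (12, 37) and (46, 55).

(63, 25)

(12, 37) + (46, 55). λ = (55 - 37)/(46 - 12) ≡ 18/34 mod 89. 34⁻¹ ≡ 55 (mod 89), so λ ≡ 11.
  x = λ² - 12 - 46 = 121 - 58 ≡ 63; y = λ·(12 - 63) - 37 ≡ 25. → (63, 25)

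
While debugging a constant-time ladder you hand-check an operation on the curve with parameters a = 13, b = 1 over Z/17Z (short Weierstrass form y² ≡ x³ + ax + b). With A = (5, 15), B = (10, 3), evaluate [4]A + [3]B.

(16, 15)

First 4A:
Double-and-add on 4 = (100)₂. Start with A = (5, 15) for the leading 1-bit.
double: tangent at (5, 15): λ = (3·5² + 13)/(2·15) ≡ 3/13. 13⁻¹ ≡ 4 (mod 17), so λ ≡ 3·4 ≡ 12.
  x = λ² - 5 - 5 = 144 - 10 ≡ 15; y = λ·(5 - 15) - 15 ≡ 1. → (15, 1)
double: tangent at (15, 1): λ = (3·15² + 13)/(2·1) ≡ 8/2. 2⁻¹ ≡ 9 (mod 17), so λ ≡ 8·9 ≡ 4.
  x = λ² - 15 - 15 = 16 - 30 ≡ 3; y = λ·(15 - 3) - 1 ≡ 13. → (3, 13)
4A = (3, 13).
Next 3B:
Repeated addition: build up to 3B.
2B: tangent at (10, 3): λ = (3·10² + 13)/(2·3) ≡ 7/6. 6⁻¹ ≡ 3 (mod 17) since 6·3 = 18 ≡ 1, so λ ≡ 7·3 ≡ 4.
  x = λ² - 10 - 10 = 16 - 20 ≡ 13; y = λ·(10 - 13) - 3 ≡ 2. → (13, 2)
3B: (13, 2) + (10, 3). λ = (3 - 2)/(10 - 13) ≡ 1/14 mod 17. 14⁻¹ ≡ 11 (mod 17), so λ ≡ 11.
  x = λ² - 13 - 10 = 121 - 23 ≡ 13; y = λ·(13 - 13) - 2 ≡ 15. → (13, 15)
3B = (13, 15).
Finally 4A + 3B:
(3, 13) + (13, 15). λ = (15 - 13)/(13 - 3) ≡ 2/10 mod 17. 10⁻¹ ≡ 12 (mod 17) since 10·12 = 120 ≡ 1, so λ ≡ 7.
  x = λ² - 3 - 13 = 49 - 16 ≡ 16; y = λ·(3 - 16) - 13 ≡ 15. → (16, 15)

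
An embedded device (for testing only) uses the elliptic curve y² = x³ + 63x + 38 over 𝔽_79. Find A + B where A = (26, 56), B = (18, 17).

(60, 35)

(26, 56) + (18, 17). λ = (17 - 56)/(18 - 26) ≡ 40/71 mod 79. 71⁻¹ ≡ 69 (mod 79), so λ ≡ 74.
  x = λ² - 26 - 18 = 5476 - 44 ≡ 60; y = λ·(26 - 60) - 56 ≡ 35. → (60, 35)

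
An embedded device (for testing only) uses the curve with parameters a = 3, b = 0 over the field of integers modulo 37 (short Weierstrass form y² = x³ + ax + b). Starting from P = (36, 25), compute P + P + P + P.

(28, 24)

Repeated addition: build up to 4P.
2P: tangent at (36, 25): λ = (3·36² + 3)/(2·25) ≡ 6/13. 13⁻¹ ≡ 20 (mod 37), so λ ≡ 6·20 ≡ 9.
  x = λ² - 36 - 36 = 81 - 72 ≡ 9; y = λ·(36 - 9) - 25 ≡ 33. → (9, 33)
3P: (9, 33) + (36, 25). λ = (25 - 33)/(36 - 9) ≡ 29/27 mod 37. 27⁻¹ ≡ 11 (mod 37), so λ ≡ 23.
  x = λ² - 9 - 36 = 529 - 45 ≡ 3; y = λ·(9 - 3) - 33 ≡ 31. → (3, 31)
4P: (3, 31) + (36, 25). λ = (25 - 31)/(36 - 3) ≡ 31/33 mod 37. 33⁻¹ ≡ 9 (mod 37) since 33·9 = 297 ≡ 1, so λ ≡ 20.
  x = λ² - 3 - 36 = 400 - 39 ≡ 28; y = λ·(3 - 28) - 31 ≡ 24. → (28, 24)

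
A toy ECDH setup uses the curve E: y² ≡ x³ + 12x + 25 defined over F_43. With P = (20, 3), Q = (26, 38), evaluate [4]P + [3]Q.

First 4P:
Repeated addition: build up to 4P.
2P: tangent at (20, 3): λ = (3·20² + 12)/(2·3) ≡ 8/6. 6⁻¹ ≡ 36 (mod 43) since 6·36 = 216 ≡ 1, so λ ≡ 8·36 ≡ 30.
  x = λ² - 20 - 20 = 900 - 40 ≡ 0; y = λ·(20 - 0) - 3 ≡ 38. → (0, 38)
3P: (0, 38) + (20, 3). λ = (3 - 38)/(20 - 0) ≡ 8/20 mod 43. 20⁻¹ ≡ 28 (mod 43), so λ ≡ 9.
  x = λ² - 0 - 20 = 81 - 20 ≡ 18; y = λ·(0 - 18) - 38 ≡ 15. → (18, 15)
4P: (18, 15) + (20, 3). λ = (3 - 15)/(20 - 18) ≡ 31/2 mod 43. 2⁻¹ ≡ 22 (mod 43) since 2·22 = 44 ≡ 1, so λ ≡ 37.
  x = λ² - 18 - 20 = 1369 - 38 ≡ 41; y = λ·(18 - 41) - 15 ≡ 37. → (41, 37)
4P = (41, 37).
Next 3Q:
Repeated addition: build up to 3Q.
2Q: tangent at (26, 38): λ = (3·26² + 12)/(2·38) ≡ 19/33. 33⁻¹ ≡ 30 (mod 43), so λ ≡ 19·30 ≡ 11.
  x = λ² - 26 - 26 = 121 - 52 ≡ 26; y = λ·(26 - 26) - 38 ≡ 5. → (26, 5)
3Q: (26, 5) + (26, 38): same x and y₁ ≡ -y₂, so the sum is ∞.
3Q = ∞.
Finally 4P + 3Q:
(41, 37) + ∞ = (41, 37) (identity).

(41, 37)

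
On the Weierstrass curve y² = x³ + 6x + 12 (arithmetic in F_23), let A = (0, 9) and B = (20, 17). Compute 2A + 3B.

First 2A:
Repeated addition: build up to 2A.
2A: tangent at (0, 9): λ = (3·0² + 6)/(2·9) ≡ 6/18. 18⁻¹ ≡ 9 (mod 23), so λ ≡ 6·9 ≡ 8.
  x = λ² - 0 - 0 = 64 - 0 ≡ 18; y = λ·(0 - 18) - 9 ≡ 8. → (18, 8)
2A = (18, 8).
Next 3B:
Repeated addition: build up to 3B.
2B: tangent at (20, 17): λ = (3·20² + 6)/(2·17) ≡ 10/11. 11⁻¹ ≡ 21 (mod 23), so λ ≡ 10·21 ≡ 3.
  x = λ² - 20 - 20 = 9 - 40 ≡ 15; y = λ·(20 - 15) - 17 ≡ 21. → (15, 21)
3B: (15, 21) + (20, 17). λ = (17 - 21)/(20 - 15) ≡ 19/5 mod 23. 5⁻¹ ≡ 14 (mod 23) since 5·14 = 70 ≡ 1, so λ ≡ 13.
  x = λ² - 15 - 20 = 169 - 35 ≡ 19; y = λ·(15 - 19) - 21 ≡ 19. → (19, 19)
3B = (19, 19).
Finally 2A + 3B:
(18, 8) + (19, 19). λ = (19 - 8)/(19 - 18) ≡ 11/1 mod 23. 1⁻¹ ≡ 1 (mod 23), so λ ≡ 11.
  x = λ² - 18 - 19 = 121 - 37 ≡ 15; y = λ·(18 - 15) - 8 ≡ 2. → (15, 2)

(15, 2)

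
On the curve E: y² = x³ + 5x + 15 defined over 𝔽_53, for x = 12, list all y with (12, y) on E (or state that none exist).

x³ + 5x + 15 = 1803 ≡ 1 (mod 53).
Square roots of 1 mod 53: 1 and 52 (since 1² = 1 ≡ 1).

1, 52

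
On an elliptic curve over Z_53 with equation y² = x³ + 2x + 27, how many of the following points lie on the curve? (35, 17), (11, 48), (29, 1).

0

(35, 17): 17² ≡ 24, rhs ≡ 42 → off.
(11, 48): 48² ≡ 25, rhs ≡ 2 → off.
(29, 1): 1² ≡ 1, rhs ≡ 41 → off.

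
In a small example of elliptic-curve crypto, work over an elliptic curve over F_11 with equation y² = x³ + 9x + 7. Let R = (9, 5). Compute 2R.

tangent at (9, 5): λ = (3·9² + 9)/(2·5) ≡ 10/10. 10⁻¹ ≡ 10 (mod 11), so λ ≡ 10·10 ≡ 1.
  x = λ² - 9 - 9 = 1 - 18 ≡ 5; y = λ·(9 - 5) - 5 ≡ 10. → (5, 10)

(5, 10)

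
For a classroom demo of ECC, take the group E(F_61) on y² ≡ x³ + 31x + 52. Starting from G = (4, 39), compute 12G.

(27, 36)

Repeated addition: build up to 12G.
2G: tangent at (4, 39): λ = (3·4² + 31)/(2·39) ≡ 18/17. 17⁻¹ ≡ 18 (mod 61), so λ ≡ 18·18 ≡ 19.
  x = λ² - 4 - 4 = 361 - 8 ≡ 48; y = λ·(4 - 48) - 39 ≡ 40. → (48, 40)
3G: (48, 40) + (4, 39). λ = (39 - 40)/(4 - 48) ≡ 60/17 mod 61. 17⁻¹ ≡ 18 (mod 61), so λ ≡ 43.
  x = λ² - 48 - 4 = 1849 - 52 ≡ 28; y = λ·(48 - 28) - 40 ≡ 27. → (28, 27)
4G: (28, 27) + (4, 39). λ = (39 - 27)/(4 - 28) ≡ 12/37 mod 61. 37⁻¹ ≡ 33 (mod 61) since 37·33 = 1221 ≡ 1, so λ ≡ 30.
  x = λ² - 28 - 4 = 900 - 32 ≡ 14; y = λ·(28 - 14) - 27 ≡ 27. → (14, 27)
5G: (14, 27) + (4, 39). λ = (39 - 27)/(4 - 14) ≡ 12/51 mod 61. 51⁻¹ ≡ 6 (mod 61), so λ ≡ 11.
  x = λ² - 14 - 4 = 121 - 18 ≡ 42; y = λ·(14 - 42) - 27 ≡ 31. → (42, 31)
6G: (42, 31) + (4, 39). λ = (39 - 31)/(4 - 42) ≡ 8/23 mod 61. 23⁻¹ ≡ 8 (mod 61), so λ ≡ 3.
  x = λ² - 42 - 4 = 9 - 46 ≡ 24; y = λ·(42 - 24) - 31 ≡ 23. → (24, 23)
7G: (24, 23) + (4, 39). λ = (39 - 23)/(4 - 24) ≡ 16/41 mod 61. 41⁻¹ ≡ 3 (mod 61) since 41·3 = 123 ≡ 1, so λ ≡ 48.
  x = λ² - 24 - 4 = 2304 - 28 ≡ 19; y = λ·(24 - 19) - 23 ≡ 34. → (19, 34)
8G: (19, 34) + (4, 39). λ = (39 - 34)/(4 - 19) ≡ 5/46 mod 61. 46⁻¹ ≡ 4 (mod 61), so λ ≡ 20.
  x = λ² - 19 - 4 = 400 - 23 ≡ 11; y = λ·(19 - 11) - 34 ≡ 4. → (11, 4)
9G: (11, 4) + (4, 39). λ = (39 - 4)/(4 - 11) ≡ 35/54 mod 61. 54⁻¹ ≡ 26 (mod 61), so λ ≡ 56.
  x = λ² - 11 - 4 = 3136 - 15 ≡ 10; y = λ·(11 - 10) - 4 ≡ 52. → (10, 52)
10G: (10, 52) + (4, 39). λ = (39 - 52)/(4 - 10) ≡ 48/55 mod 61. 55⁻¹ ≡ 10 (mod 61), so λ ≡ 53.
  x = λ² - 10 - 4 = 2809 - 14 ≡ 50; y = λ·(10 - 50) - 52 ≡ 24. → (50, 24)
11G: (50, 24) + (4, 39). λ = (39 - 24)/(4 - 50) ≡ 15/15 mod 61. 15⁻¹ ≡ 57 (mod 61), so λ ≡ 1.
  x = λ² - 50 - 4 = 1 - 54 ≡ 8; y = λ·(50 - 8) - 24 ≡ 18. → (8, 18)
12G: (8, 18) + (4, 39). λ = (39 - 18)/(4 - 8) ≡ 21/57 mod 61. 57⁻¹ ≡ 15 (mod 61), so λ ≡ 10.
  x = λ² - 8 - 4 = 100 - 12 ≡ 27; y = λ·(8 - 27) - 18 ≡ 36. → (27, 36)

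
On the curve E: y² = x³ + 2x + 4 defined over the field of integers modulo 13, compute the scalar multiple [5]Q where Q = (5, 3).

Double-and-add on 5 = (101)₂. Start with Q = (5, 3) for the leading 1-bit.
double: tangent at (5, 3): λ = (3·5² + 2)/(2·3) ≡ 12/6. 6⁻¹ ≡ 11 (mod 13) since 6·11 = 66 ≡ 1, so λ ≡ 12·11 ≡ 2.
  x = λ² - 5 - 5 = 4 - 10 ≡ 7; y = λ·(5 - 7) - 3 ≡ 6. → (7, 6)
double: tangent at (7, 6): λ = (3·7² + 2)/(2·6) ≡ 6/12. 12⁻¹ ≡ 12 (mod 13), so λ ≡ 6·12 ≡ 7.
  x = λ² - 7 - 7 = 49 - 14 ≡ 9; y = λ·(7 - 9) - 6 ≡ 6. → (9, 6)
add Q: (9, 6) + (5, 3). λ = (3 - 6)/(5 - 9) ≡ 10/9 mod 13. 9⁻¹ ≡ 3 (mod 13), so λ ≡ 4.
  x = λ² - 9 - 5 = 16 - 14 ≡ 2; y = λ·(9 - 2) - 6 ≡ 9. → (2, 9)

(2, 9)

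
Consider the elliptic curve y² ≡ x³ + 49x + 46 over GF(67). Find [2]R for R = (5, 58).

(54, 19)

tangent at (5, 58): λ = (3·5² + 49)/(2·58) ≡ 57/49. 49⁻¹ ≡ 26 (mod 67), so λ ≡ 57·26 ≡ 8.
  x = λ² - 5 - 5 = 64 - 10 ≡ 54; y = λ·(5 - 54) - 58 ≡ 19. → (54, 19)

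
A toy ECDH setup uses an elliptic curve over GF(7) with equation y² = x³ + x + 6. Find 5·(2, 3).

(1, 1)

Write P = (2, 3).
Double-and-add on 5 = (101)₂. Start with P = (2, 3) for the leading 1-bit.
double: tangent at (2, 3): λ = (3·2² + 1)/(2·3) ≡ 6/6. 6⁻¹ ≡ 6 (mod 7), so λ ≡ 6·6 ≡ 1.
  x = λ² - 2 - 2 = 1 - 4 ≡ 4; y = λ·(2 - 4) - 3 ≡ 2. → (4, 2)
double: tangent at (4, 2): λ = (3·4² + 1)/(2·2) ≡ 0/4. 4⁻¹ ≡ 2 (mod 7) since 4·2 = 8 ≡ 1, so λ ≡ 0·2 ≡ 0.
  x = λ² - 4 - 4 = 0 - 8 ≡ 6; y = λ·(4 - 6) - 2 ≡ 5. → (6, 5)
add P: (6, 5) + (2, 3). λ = (3 - 5)/(2 - 6) ≡ 5/3 mod 7. 3⁻¹ ≡ 5 (mod 7), so λ ≡ 4.
  x = λ² - 6 - 2 = 16 - 8 ≡ 1; y = λ·(6 - 1) - 5 ≡ 1. → (1, 1)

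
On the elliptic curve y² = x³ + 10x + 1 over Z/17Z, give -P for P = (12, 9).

(12, 8)

-(12, 9) = (12, -9 mod 17) = (12, 8).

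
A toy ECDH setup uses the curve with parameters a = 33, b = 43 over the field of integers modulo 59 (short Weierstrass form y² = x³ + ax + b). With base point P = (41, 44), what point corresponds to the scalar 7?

(41, 15)

Double-and-add on 7 = (111)₂. Start with P = (41, 44) for the leading 1-bit.
double: tangent at (41, 44): λ = (3·41² + 33)/(2·44) ≡ 2/29. 29⁻¹ ≡ 57 (mod 59), so λ ≡ 2·57 ≡ 55.
  x = λ² - 41 - 41 = 3025 - 82 ≡ 52; y = λ·(41 - 52) - 44 ≡ 0. → (52, 0)
add P: (52, 0) + (41, 44). λ = (44 - 0)/(41 - 52) ≡ 44/48 mod 59. 48⁻¹ ≡ 16 (mod 59), so λ ≡ 55.
  x = λ² - 52 - 41 = 3025 - 93 ≡ 41; y = λ·(52 - 41) - 0 ≡ 15. → (41, 15)
double: tangent at (41, 15): λ = (3·41² + 33)/(2·15) ≡ 2/30. 30⁻¹ ≡ 2 (mod 59) since 30·2 = 60 ≡ 1, so λ ≡ 2·2 ≡ 4.
  x = λ² - 41 - 41 = 16 - 82 ≡ 52; y = λ·(41 - 52) - 15 ≡ 0. → (52, 0)
add P: (52, 0) + (41, 44). λ = (44 - 0)/(41 - 52) ≡ 44/48 mod 59. 48⁻¹ ≡ 16 (mod 59), so λ ≡ 55.
  x = λ² - 52 - 41 = 3025 - 93 ≡ 41; y = λ·(52 - 41) - 0 ≡ 15. → (41, 15)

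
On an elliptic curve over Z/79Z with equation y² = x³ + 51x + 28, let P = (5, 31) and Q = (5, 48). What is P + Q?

O

The two points share x = 5 and their y-coordinates satisfy 31 + 48 ≡ 0 (mod 79), so they are inverses. Their sum is O.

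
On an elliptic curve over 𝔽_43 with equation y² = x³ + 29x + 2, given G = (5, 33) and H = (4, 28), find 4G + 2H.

First 4G:
Double-and-add on 4 = (100)₂. Start with G = (5, 33) for the leading 1-bit.
double: tangent at (5, 33): λ = (3·5² + 29)/(2·33) ≡ 18/23. 23⁻¹ ≡ 15 (mod 43), so λ ≡ 18·15 ≡ 12.
  x = λ² - 5 - 5 = 144 - 10 ≡ 5; y = λ·(5 - 5) - 33 ≡ 10. → (5, 10)
double: tangent at (5, 10): λ = (3·5² + 29)/(2·10) ≡ 18/20. 20⁻¹ ≡ 28 (mod 43) since 20·28 = 560 ≡ 1, so λ ≡ 18·28 ≡ 31.
  x = λ² - 5 - 5 = 961 - 10 ≡ 5; y = λ·(5 - 5) - 10 ≡ 33. → (5, 33)
4G = (5, 33).
Next 2H:
Repeated addition: build up to 2H.
2H: tangent at (4, 28): λ = (3·4² + 29)/(2·28) ≡ 34/13. 13⁻¹ ≡ 10 (mod 43), so λ ≡ 34·10 ≡ 39.
  x = λ² - 4 - 4 = 1521 - 8 ≡ 8; y = λ·(4 - 8) - 28 ≡ 31. → (8, 31)
2H = (8, 31).
Finally 4G + 2H:
(5, 33) + (8, 31). λ = (31 - 33)/(8 - 5) ≡ 41/3 mod 43. 3⁻¹ ≡ 29 (mod 43), so λ ≡ 28.
  x = λ² - 5 - 8 = 784 - 13 ≡ 40; y = λ·(5 - 40) - 33 ≡ 19. → (40, 19)

(40, 19)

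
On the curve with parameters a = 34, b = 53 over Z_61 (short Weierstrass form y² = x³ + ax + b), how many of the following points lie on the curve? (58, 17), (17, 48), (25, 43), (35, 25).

1

(58, 17): 17² ≡ 45, rhs ≡ 46 → off.
(17, 48): 48² ≡ 47, rhs ≡ 54 → off.
(25, 43): 43² ≡ 19, rhs ≡ 58 → off.
(35, 25): 25² ≡ 15, rhs ≡ 15 → on.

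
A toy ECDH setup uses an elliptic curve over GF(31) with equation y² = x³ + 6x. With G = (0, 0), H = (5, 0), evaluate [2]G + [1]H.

First 2G:
Repeated addition: build up to 2G.
2G: (0, 0) + (0, 0): same x and y₁ ≡ -y₂, so the sum is ∞.
2G = ∞.
Finally 2G + H:
∞ + (5, 0) = (5, 0) (identity).

(5, 0)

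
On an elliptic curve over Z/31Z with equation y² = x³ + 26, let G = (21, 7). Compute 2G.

tangent at (21, 7): λ = (3·21² + 0)/(2·7) ≡ 21/14. 14⁻¹ ≡ 20 (mod 31), so λ ≡ 21·20 ≡ 17.
  x = λ² - 21 - 21 = 289 - 42 ≡ 30; y = λ·(21 - 30) - 7 ≡ 26. → (30, 26)

(30, 26)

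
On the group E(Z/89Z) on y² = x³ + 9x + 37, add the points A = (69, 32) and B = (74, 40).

(69, 32) + (74, 40). λ = (40 - 32)/(74 - 69) ≡ 8/5 mod 89. 5⁻¹ ≡ 18 (mod 89) since 5·18 = 90 ≡ 1, so λ ≡ 55.
  x = λ² - 69 - 74 = 3025 - 143 ≡ 34; y = λ·(69 - 34) - 32 ≡ 24. → (34, 24)

(34, 24)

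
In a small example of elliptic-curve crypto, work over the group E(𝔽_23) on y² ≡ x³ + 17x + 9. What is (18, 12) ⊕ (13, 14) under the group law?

(18, 12) + (13, 14). λ = (14 - 12)/(13 - 18) ≡ 2/18 mod 23. 18⁻¹ ≡ 9 (mod 23) since 18·9 = 162 ≡ 1, so λ ≡ 18.
  x = λ² - 18 - 13 = 324 - 31 ≡ 17; y = λ·(18 - 17) - 12 ≡ 6. → (17, 6)

(17, 6)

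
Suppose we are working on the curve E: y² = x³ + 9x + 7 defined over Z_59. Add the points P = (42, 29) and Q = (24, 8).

(42, 29) + (24, 8). λ = (8 - 29)/(24 - 42) ≡ 38/41 mod 59. 41⁻¹ ≡ 36 (mod 59), so λ ≡ 11.
  x = λ² - 42 - 24 = 121 - 66 ≡ 55; y = λ·(42 - 55) - 29 ≡ 5. → (55, 5)

(55, 5)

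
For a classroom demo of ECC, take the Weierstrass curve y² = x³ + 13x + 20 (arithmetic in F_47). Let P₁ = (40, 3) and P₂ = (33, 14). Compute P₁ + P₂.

(40, 3) + (33, 14). λ = (14 - 3)/(33 - 40) ≡ 11/40 mod 47. 40⁻¹ ≡ 20 (mod 47), so λ ≡ 32.
  x = λ² - 40 - 33 = 1024 - 73 ≡ 11; y = λ·(40 - 11) - 3 ≡ 32. → (11, 32)

(11, 32)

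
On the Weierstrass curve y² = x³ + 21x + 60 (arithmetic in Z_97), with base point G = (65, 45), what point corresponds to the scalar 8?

(9, 69)

Repeated addition: build up to 8G.
2G: tangent at (65, 45): λ = (3·65² + 21)/(2·45) ≡ 86/90. 90⁻¹ ≡ 83 (mod 97), so λ ≡ 86·83 ≡ 57.
  x = λ² - 65 - 65 = 3249 - 130 ≡ 15; y = λ·(65 - 15) - 45 ≡ 89. → (15, 89)
3G: (15, 89) + (65, 45). λ = (45 - 89)/(65 - 15) ≡ 53/50 mod 97. 50⁻¹ ≡ 33 (mod 97), so λ ≡ 3.
  x = λ² - 15 - 65 = 9 - 80 ≡ 26; y = λ·(15 - 26) - 89 ≡ 72. → (26, 72)
4G: (26, 72) + (65, 45). λ = (45 - 72)/(65 - 26) ≡ 70/39 mod 97. 39⁻¹ ≡ 5 (mod 97), so λ ≡ 59.
  x = λ² - 26 - 65 = 3481 - 91 ≡ 92; y = λ·(26 - 92) - 72 ≡ 11. → (92, 11)
5G: (92, 11) + (65, 45). λ = (45 - 11)/(65 - 92) ≡ 34/70 mod 97. 70⁻¹ ≡ 79 (mod 97), so λ ≡ 67.
  x = λ² - 92 - 65 = 4489 - 157 ≡ 64; y = λ·(92 - 64) - 11 ≡ 22. → (64, 22)
6G: (64, 22) + (65, 45). λ = (45 - 22)/(65 - 64) ≡ 23/1 mod 97. 1⁻¹ ≡ 1 (mod 97) since 1·1 = 1 ≡ 1, so λ ≡ 23.
  x = λ² - 64 - 65 = 529 - 129 ≡ 12; y = λ·(64 - 12) - 22 ≡ 10. → (12, 10)
7G: (12, 10) + (65, 45). λ = (45 - 10)/(65 - 12) ≡ 35/53 mod 97. 53⁻¹ ≡ 11 (mod 97), so λ ≡ 94.
  x = λ² - 12 - 65 = 8836 - 77 ≡ 29; y = λ·(12 - 29) - 10 ≡ 41. → (29, 41)
8G: (29, 41) + (65, 45). λ = (45 - 41)/(65 - 29) ≡ 4/36 mod 97. 36⁻¹ ≡ 62 (mod 97), so λ ≡ 54.
  x = λ² - 29 - 65 = 2916 - 94 ≡ 9; y = λ·(29 - 9) - 41 ≡ 69. → (9, 69)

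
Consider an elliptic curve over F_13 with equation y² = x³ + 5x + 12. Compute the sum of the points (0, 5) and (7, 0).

(0, 5) + (7, 0). λ = (0 - 5)/(7 - 0) ≡ 8/7 mod 13. 7⁻¹ ≡ 2 (mod 13), so λ ≡ 3.
  x = λ² - 0 - 7 = 9 - 7 ≡ 2; y = λ·(0 - 2) - 5 ≡ 2. → (2, 2)

(2, 2)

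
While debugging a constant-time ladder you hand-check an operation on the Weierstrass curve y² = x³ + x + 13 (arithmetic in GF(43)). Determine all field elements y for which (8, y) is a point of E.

x³ + 1x + 13 = 533 ≡ 17 (mod 43).
Square roots of 17 mod 43: 19 and 24 (since 19² = 361 ≡ 17).

19, 24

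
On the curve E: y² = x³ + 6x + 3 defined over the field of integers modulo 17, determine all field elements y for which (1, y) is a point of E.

none

x³ + 6x + 3 = 10 ≡ 10 (mod 17).
10 is a non-residue mod 17; no y exists.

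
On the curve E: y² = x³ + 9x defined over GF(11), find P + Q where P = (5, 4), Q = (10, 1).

(5, 4) + (10, 1). λ = (1 - 4)/(10 - 5) ≡ 8/5 mod 11. 5⁻¹ ≡ 9 (mod 11), so λ ≡ 6.
  x = λ² - 5 - 10 = 36 - 15 ≡ 10; y = λ·(5 - 10) - 4 ≡ 10. → (10, 10)

(10, 10)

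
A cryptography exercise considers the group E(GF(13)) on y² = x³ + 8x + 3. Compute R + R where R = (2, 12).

(5, 5)

tangent at (2, 12): λ = (3·2² + 8)/(2·12) ≡ 7/11. 11⁻¹ ≡ 6 (mod 13) since 11·6 = 66 ≡ 1, so λ ≡ 7·6 ≡ 3.
  x = λ² - 2 - 2 = 9 - 4 ≡ 5; y = λ·(2 - 5) - 12 ≡ 5. → (5, 5)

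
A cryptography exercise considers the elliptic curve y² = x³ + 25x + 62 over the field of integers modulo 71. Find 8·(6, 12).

(56, 2)

Write G = (6, 12).
Repeated addition: build up to 8G.
2G: tangent at (6, 12): λ = (3·6² + 25)/(2·12) ≡ 62/24. 24⁻¹ ≡ 3 (mod 71) since 24·3 = 72 ≡ 1, so λ ≡ 62·3 ≡ 44.
  x = λ² - 6 - 6 = 1936 - 12 ≡ 7; y = λ·(6 - 7) - 12 ≡ 15. → (7, 15)
3G: (7, 15) + (6, 12). λ = (12 - 15)/(6 - 7) ≡ 68/70 mod 71. 70⁻¹ ≡ 70 (mod 71) since 70·70 = 4900 ≡ 1, so λ ≡ 3.
  x = λ² - 7 - 6 = 9 - 13 ≡ 67; y = λ·(7 - 67) - 15 ≡ 18. → (67, 18)
4G: (67, 18) + (6, 12). λ = (12 - 18)/(6 - 67) ≡ 65/10 mod 71. 10⁻¹ ≡ 64 (mod 71) since 10·64 = 640 ≡ 1, so λ ≡ 42.
  x = λ² - 67 - 6 = 1764 - 73 ≡ 58; y = λ·(67 - 58) - 18 ≡ 5. → (58, 5)
5G: (58, 5) + (6, 12). λ = (12 - 5)/(6 - 58) ≡ 7/19 mod 71. 19⁻¹ ≡ 15 (mod 71), so λ ≡ 34.
  x = λ² - 58 - 6 = 1156 - 64 ≡ 27; y = λ·(58 - 27) - 5 ≡ 55. → (27, 55)
6G: (27, 55) + (6, 12). λ = (12 - 55)/(6 - 27) ≡ 28/50 mod 71. 50⁻¹ ≡ 27 (mod 71) since 50·27 = 1350 ≡ 1, so λ ≡ 46.
  x = λ² - 27 - 6 = 2116 - 33 ≡ 24; y = λ·(27 - 24) - 55 ≡ 12. → (24, 12)
7G: (24, 12) + (6, 12). λ = (12 - 12)/(6 - 24) ≡ 0/53 mod 71. 53⁻¹ ≡ 67 (mod 71), so λ ≡ 0.
  x = λ² - 24 - 6 = 0 - 30 ≡ 41; y = λ·(24 - 41) - 12 ≡ 59. → (41, 59)
8G: (41, 59) + (6, 12). λ = (12 - 59)/(6 - 41) ≡ 24/36 mod 71. 36⁻¹ ≡ 2 (mod 71) since 36·2 = 72 ≡ 1, so λ ≡ 48.
  x = λ² - 41 - 6 = 2304 - 47 ≡ 56; y = λ·(41 - 56) - 59 ≡ 2. → (56, 2)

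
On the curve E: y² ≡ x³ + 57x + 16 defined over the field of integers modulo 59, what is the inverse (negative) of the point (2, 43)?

-(2, 43) = (2, -43 mod 59) = (2, 16).

(2, 16)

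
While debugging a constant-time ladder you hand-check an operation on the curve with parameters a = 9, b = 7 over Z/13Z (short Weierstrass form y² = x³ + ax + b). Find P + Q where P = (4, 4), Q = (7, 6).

(4, 4) + (7, 6). λ = (6 - 4)/(7 - 4) ≡ 2/3 mod 13. 3⁻¹ ≡ 9 (mod 13), so λ ≡ 5.
  x = λ² - 4 - 7 = 25 - 11 ≡ 1; y = λ·(4 - 1) - 4 ≡ 11. → (1, 11)

(1, 11)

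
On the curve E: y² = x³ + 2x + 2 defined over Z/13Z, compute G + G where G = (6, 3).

(2, 1)

tangent at (6, 3): λ = (3·6² + 2)/(2·3) ≡ 6/6. 6⁻¹ ≡ 11 (mod 13) since 6·11 = 66 ≡ 1, so λ ≡ 6·11 ≡ 1.
  x = λ² - 6 - 6 = 1 - 12 ≡ 2; y = λ·(6 - 2) - 3 ≡ 1. → (2, 1)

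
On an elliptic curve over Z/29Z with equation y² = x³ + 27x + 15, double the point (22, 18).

(14, 11)

tangent at (22, 18): λ = (3·22² + 27)/(2·18) ≡ 0/7. 7⁻¹ ≡ 25 (mod 29), so λ ≡ 0·25 ≡ 0.
  x = λ² - 22 - 22 = 0 - 44 ≡ 14; y = λ·(22 - 14) - 18 ≡ 11. → (14, 11)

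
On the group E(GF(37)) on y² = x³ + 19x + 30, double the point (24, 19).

tangent at (24, 19): λ = (3·24² + 19)/(2·19) ≡ 8/1. 1⁻¹ ≡ 1 (mod 37), so λ ≡ 8·1 ≡ 8.
  x = λ² - 24 - 24 = 64 - 48 ≡ 16; y = λ·(24 - 16) - 19 ≡ 8. → (16, 8)

(16, 8)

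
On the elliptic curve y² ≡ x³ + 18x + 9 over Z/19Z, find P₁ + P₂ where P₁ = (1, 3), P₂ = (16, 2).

(1, 3) + (16, 2). λ = (2 - 3)/(16 - 1) ≡ 18/15 mod 19. 15⁻¹ ≡ 14 (mod 19) since 15·14 = 210 ≡ 1, so λ ≡ 5.
  x = λ² - 1 - 16 = 25 - 17 ≡ 8; y = λ·(1 - 8) - 3 ≡ 0. → (8, 0)

(8, 0)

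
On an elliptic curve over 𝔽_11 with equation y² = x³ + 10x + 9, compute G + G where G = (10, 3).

(7, 9)

tangent at (10, 3): λ = (3·10² + 10)/(2·3) ≡ 2/6. 6⁻¹ ≡ 2 (mod 11), so λ ≡ 2·2 ≡ 4.
  x = λ² - 10 - 10 = 16 - 20 ≡ 7; y = λ·(10 - 7) - 3 ≡ 9. → (7, 9)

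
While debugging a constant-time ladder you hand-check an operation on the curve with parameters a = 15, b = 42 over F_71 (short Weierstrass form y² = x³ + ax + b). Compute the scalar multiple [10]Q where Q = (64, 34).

Double-and-add on 10 = (1010)₂. Start with Q = (64, 34) for the leading 1-bit.
double: tangent at (64, 34): λ = (3·64² + 15)/(2·34) ≡ 20/68. 68⁻¹ ≡ 47 (mod 71), so λ ≡ 20·47 ≡ 17.
  x = λ² - 64 - 64 = 289 - 128 ≡ 19; y = λ·(64 - 19) - 34 ≡ 21. → (19, 21)
double: tangent at (19, 21): λ = (3·19² + 15)/(2·21) ≡ 33/42. 42⁻¹ ≡ 22 (mod 71) since 42·22 = 924 ≡ 1, so λ ≡ 33·22 ≡ 16.
  x = λ² - 19 - 19 = 256 - 38 ≡ 5; y = λ·(19 - 5) - 21 ≡ 61. → (5, 61)
add Q: (5, 61) + (64, 34). λ = (34 - 61)/(64 - 5) ≡ 44/59 mod 71. 59⁻¹ ≡ 65 (mod 71), so λ ≡ 20.
  x = λ² - 5 - 64 = 400 - 69 ≡ 47; y = λ·(5 - 47) - 61 ≡ 22. → (47, 22)
double: tangent at (47, 22): λ = (3·47² + 15)/(2·22) ≡ 39/44. 44⁻¹ ≡ 21 (mod 71) since 44·21 = 924 ≡ 1, so λ ≡ 39·21 ≡ 38.
  x = λ² - 47 - 47 = 1444 - 94 ≡ 1; y = λ·(47 - 1) - 22 ≡ 22. → (1, 22)

(1, 22)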